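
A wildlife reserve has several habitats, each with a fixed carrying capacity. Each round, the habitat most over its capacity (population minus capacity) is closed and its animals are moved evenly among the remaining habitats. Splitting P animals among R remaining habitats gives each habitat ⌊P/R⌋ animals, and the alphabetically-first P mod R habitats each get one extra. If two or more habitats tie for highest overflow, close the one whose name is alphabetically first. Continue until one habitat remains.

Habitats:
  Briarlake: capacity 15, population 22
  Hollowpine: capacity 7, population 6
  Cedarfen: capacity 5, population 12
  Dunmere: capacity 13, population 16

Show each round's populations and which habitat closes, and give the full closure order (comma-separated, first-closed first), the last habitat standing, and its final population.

Closure order: Briarlake, Cedarfen, Dunmere
Last habitat: Hollowpine with 56 animals

Round 1: Briarlake=22 Cedarfen=12 Dunmere=16 Hollowpine=6 → close Briarlake (overflow 7)
  22÷3 = 7 each, +1 to first 1
Round 2: Cedarfen=20 Dunmere=23 Hollowpine=13 → close Cedarfen (overflow 15)
  20÷2 = 10 each, +1 to first 0
Round 3: Dunmere=33 Hollowpine=23 → close Dunmere (overflow 20)
  33÷1 = 33 each, +1 to first 0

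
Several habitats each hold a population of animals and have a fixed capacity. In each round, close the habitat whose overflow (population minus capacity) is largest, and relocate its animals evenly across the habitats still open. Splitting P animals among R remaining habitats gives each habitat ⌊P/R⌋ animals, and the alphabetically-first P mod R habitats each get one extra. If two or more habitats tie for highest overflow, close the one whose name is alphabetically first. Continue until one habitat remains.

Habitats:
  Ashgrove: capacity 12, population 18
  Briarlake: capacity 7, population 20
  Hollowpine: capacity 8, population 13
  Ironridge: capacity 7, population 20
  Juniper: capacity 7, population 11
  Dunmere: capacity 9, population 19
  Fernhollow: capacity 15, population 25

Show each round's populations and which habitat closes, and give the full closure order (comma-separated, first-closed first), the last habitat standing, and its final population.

Round 1: Ashgrove=18 Briarlake=20 Dunmere=19 Fernhollow=25 Hollowpine=13 Ironridge=20 Juniper=11 → close Briarlake (overflow 13)
  20÷6 = 3 each, +1 to first 2
Round 2: Ashgrove=22 Dunmere=23 Fernhollow=28 Hollowpine=16 Ironridge=23 Juniper=14 → close Ironridge (overflow 16)
  23÷5 = 4 each, +1 to first 3
Round 3: Ashgrove=27 Dunmere=28 Fernhollow=33 Hollowpine=20 Juniper=18 → close Dunmere (overflow 19)
  28÷4 = 7 each, +1 to first 0
Round 4: Ashgrove=34 Fernhollow=40 Hollowpine=27 Juniper=25 → close Fernhollow (overflow 25)
  40÷3 = 13 each, +1 to first 1
Round 5: Ashgrove=48 Hollowpine=40 Juniper=38 → close Ashgrove (overflow 36)
  48÷2 = 24 each, +1 to first 0
Round 6: Hollowpine=64 Juniper=62 → close Hollowpine (overflow 56)
  64÷1 = 64 each, +1 to first 0

Closure order: Briarlake, Ironridge, Dunmere, Fernhollow, Ashgrove, Hollowpine
Last habitat: Juniper with 126 animals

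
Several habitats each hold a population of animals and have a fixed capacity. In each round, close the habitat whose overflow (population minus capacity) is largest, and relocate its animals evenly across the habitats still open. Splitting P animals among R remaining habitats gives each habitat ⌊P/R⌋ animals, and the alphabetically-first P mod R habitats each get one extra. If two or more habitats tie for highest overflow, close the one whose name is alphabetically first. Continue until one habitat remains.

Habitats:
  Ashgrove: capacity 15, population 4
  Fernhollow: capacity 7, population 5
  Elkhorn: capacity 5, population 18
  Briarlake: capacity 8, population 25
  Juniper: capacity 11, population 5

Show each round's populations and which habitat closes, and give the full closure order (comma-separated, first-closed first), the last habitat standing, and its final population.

Round 1: Ashgrove=4 Briarlake=25 Elkhorn=18 Fernhollow=5 Juniper=5 → close Briarlake (overflow 17)
  25÷4 = 6 each, +1 to first 1
Round 2: Ashgrove=11 Elkhorn=24 Fernhollow=11 Juniper=11 → close Elkhorn (overflow 19)
  24÷3 = 8 each, +1 to first 0
Round 3: Ashgrove=19 Fernhollow=19 Juniper=19 → close Fernhollow (overflow 12)
  19÷2 = 9 each, +1 to first 1
Round 4: Ashgrove=29 Juniper=28 → close Juniper (overflow 17)
  28÷1 = 28 each, +1 to first 0

Closure order: Briarlake, Elkhorn, Fernhollow, Juniper
Last habitat: Ashgrove with 57 animals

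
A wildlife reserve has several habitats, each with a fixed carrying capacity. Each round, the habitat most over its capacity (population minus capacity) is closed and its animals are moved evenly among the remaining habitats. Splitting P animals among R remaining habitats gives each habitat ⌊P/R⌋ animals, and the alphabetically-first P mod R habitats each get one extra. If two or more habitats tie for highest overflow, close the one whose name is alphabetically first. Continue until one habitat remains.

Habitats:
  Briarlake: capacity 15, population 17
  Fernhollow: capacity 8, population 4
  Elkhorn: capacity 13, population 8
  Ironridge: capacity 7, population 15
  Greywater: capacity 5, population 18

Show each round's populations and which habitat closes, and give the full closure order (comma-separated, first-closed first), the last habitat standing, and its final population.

Round 1: Briarlake=17 Elkhorn=8 Fernhollow=4 Greywater=18 Ironridge=15 → close Greywater (overflow 13)
  18÷4 = 4 each, +1 to first 2
Round 2: Briarlake=22 Elkhorn=13 Fernhollow=8 Ironridge=19 → close Ironridge (overflow 12)
  19÷3 = 6 each, +1 to first 1
Round 3: Briarlake=29 Elkhorn=19 Fernhollow=14 → close Briarlake (overflow 14)
  29÷2 = 14 each, +1 to first 1
Round 4: Elkhorn=34 Fernhollow=28 → close Elkhorn (overflow 21)
  34÷1 = 34 each, +1 to first 0

Closure order: Greywater, Ironridge, Briarlake, Elkhorn
Last habitat: Fernhollow with 62 animals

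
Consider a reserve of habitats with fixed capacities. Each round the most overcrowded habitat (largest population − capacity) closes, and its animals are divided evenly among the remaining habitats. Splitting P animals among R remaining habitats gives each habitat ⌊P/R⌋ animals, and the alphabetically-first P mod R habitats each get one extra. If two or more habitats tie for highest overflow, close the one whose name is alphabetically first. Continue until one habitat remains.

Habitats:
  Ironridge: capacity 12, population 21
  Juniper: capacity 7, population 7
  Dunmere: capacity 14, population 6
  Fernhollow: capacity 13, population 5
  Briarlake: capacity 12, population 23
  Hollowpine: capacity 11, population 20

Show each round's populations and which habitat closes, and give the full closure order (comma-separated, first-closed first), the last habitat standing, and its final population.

Closure order: Briarlake, Hollowpine, Ironridge, Juniper, Dunmere
Last habitat: Fernhollow with 82 animals

Round 1: Briarlake=23 Dunmere=6 Fernhollow=5 Hollowpine=20 Ironridge=21 Juniper=7 → close Briarlake (overflow 11)
  23÷5 = 4 each, +1 to first 3
Round 2: Dunmere=11 Fernhollow=10 Hollowpine=25 Ironridge=25 Juniper=11 → close Hollowpine (overflow 14)
  25÷4 = 6 each, +1 to first 1
Round 3: Dunmere=18 Fernhollow=16 Ironridge=31 Juniper=17 → close Ironridge (overflow 19)
  31÷3 = 10 each, +1 to first 1
Round 4: Dunmere=29 Fernhollow=26 Juniper=27 → close Juniper (overflow 20)
  27÷2 = 13 each, +1 to first 1
Round 5: Dunmere=43 Fernhollow=39 → close Dunmere (overflow 29)
  43÷1 = 43 each, +1 to first 0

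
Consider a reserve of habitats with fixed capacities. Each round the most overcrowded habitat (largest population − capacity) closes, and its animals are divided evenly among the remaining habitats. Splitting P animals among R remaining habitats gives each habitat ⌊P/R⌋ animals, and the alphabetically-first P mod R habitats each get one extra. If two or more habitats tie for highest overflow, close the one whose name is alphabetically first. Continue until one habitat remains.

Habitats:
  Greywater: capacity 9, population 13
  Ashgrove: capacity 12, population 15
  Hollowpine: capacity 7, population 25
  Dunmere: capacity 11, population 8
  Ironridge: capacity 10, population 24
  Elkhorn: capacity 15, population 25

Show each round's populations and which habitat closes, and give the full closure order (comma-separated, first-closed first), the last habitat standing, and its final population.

Round 1: Ashgrove=15 Dunmere=8 Elkhorn=25 Greywater=13 Hollowpine=25 Ironridge=24 → close Hollowpine (overflow 18)
  25÷5 = 5 each, +1 to first 0
Round 2: Ashgrove=20 Dunmere=13 Elkhorn=30 Greywater=18 Ironridge=29 → close Ironridge (overflow 19)
  29÷4 = 7 each, +1 to first 1
Round 3: Ashgrove=28 Dunmere=20 Elkhorn=37 Greywater=25 → close Elkhorn (overflow 22)
  37÷3 = 12 each, +1 to first 1
Round 4: Ashgrove=41 Dunmere=32 Greywater=37 → close Ashgrove (overflow 29)
  41÷2 = 20 each, +1 to first 1
Round 5: Dunmere=53 Greywater=57 → close Greywater (overflow 48)
  57÷1 = 57 each, +1 to first 0

Closure order: Hollowpine, Ironridge, Elkhorn, Ashgrove, Greywater
Last habitat: Dunmere with 110 animals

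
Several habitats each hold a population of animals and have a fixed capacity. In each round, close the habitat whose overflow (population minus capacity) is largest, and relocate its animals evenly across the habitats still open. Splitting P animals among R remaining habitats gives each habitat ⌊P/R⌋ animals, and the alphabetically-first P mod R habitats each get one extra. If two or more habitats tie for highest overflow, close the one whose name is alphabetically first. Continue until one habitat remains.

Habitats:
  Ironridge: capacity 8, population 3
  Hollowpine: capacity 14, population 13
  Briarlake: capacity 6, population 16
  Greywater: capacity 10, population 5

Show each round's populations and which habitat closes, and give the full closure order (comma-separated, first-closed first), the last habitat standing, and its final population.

Closure order: Briarlake, Hollowpine, Greywater
Last habitat: Ironridge with 37 animals

Round 1: Briarlake=16 Greywater=5 Hollowpine=13 Ironridge=3 → close Briarlake (overflow 10)
  16÷3 = 5 each, +1 to first 1
Round 2: Greywater=11 Hollowpine=18 Ironridge=8 → close Hollowpine (overflow 4)
  18÷2 = 9 each, +1 to first 0
Round 3: Greywater=20 Ironridge=17 → close Greywater (overflow 10)
  20÷1 = 20 each, +1 to first 0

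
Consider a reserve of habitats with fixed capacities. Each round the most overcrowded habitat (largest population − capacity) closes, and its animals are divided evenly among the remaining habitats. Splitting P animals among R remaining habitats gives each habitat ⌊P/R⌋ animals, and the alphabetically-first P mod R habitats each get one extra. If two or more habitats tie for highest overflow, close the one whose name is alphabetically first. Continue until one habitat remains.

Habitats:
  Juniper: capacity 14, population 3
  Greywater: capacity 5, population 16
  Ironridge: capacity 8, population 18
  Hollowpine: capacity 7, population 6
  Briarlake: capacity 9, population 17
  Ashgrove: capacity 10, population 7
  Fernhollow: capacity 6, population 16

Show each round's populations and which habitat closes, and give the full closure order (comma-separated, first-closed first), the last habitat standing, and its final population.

Round 1: Ashgrove=7 Briarlake=17 Fernhollow=16 Greywater=16 Hollowpine=6 Ironridge=18 Juniper=3 → close Greywater (overflow 11)
  16÷6 = 2 each, +1 to first 4
Round 2: Ashgrove=10 Briarlake=20 Fernhollow=19 Hollowpine=9 Ironridge=20 Juniper=5 → close Fernhollow (overflow 13)
  19÷5 = 3 each, +1 to first 4
Round 3: Ashgrove=14 Briarlake=24 Hollowpine=13 Ironridge=24 Juniper=8 → close Ironridge (overflow 16)
  24÷4 = 6 each, +1 to first 0
Round 4: Ashgrove=20 Briarlake=30 Hollowpine=19 Juniper=14 → close Briarlake (overflow 21)
  30÷3 = 10 each, +1 to first 0
Round 5: Ashgrove=30 Hollowpine=29 Juniper=24 → close Hollowpine (overflow 22)
  29÷2 = 14 each, +1 to first 1
Round 6: Ashgrove=45 Juniper=38 → close Ashgrove (overflow 35)
  45÷1 = 45 each, +1 to first 0

Closure order: Greywater, Fernhollow, Ironridge, Briarlake, Hollowpine, Ashgrove
Last habitat: Juniper with 83 animals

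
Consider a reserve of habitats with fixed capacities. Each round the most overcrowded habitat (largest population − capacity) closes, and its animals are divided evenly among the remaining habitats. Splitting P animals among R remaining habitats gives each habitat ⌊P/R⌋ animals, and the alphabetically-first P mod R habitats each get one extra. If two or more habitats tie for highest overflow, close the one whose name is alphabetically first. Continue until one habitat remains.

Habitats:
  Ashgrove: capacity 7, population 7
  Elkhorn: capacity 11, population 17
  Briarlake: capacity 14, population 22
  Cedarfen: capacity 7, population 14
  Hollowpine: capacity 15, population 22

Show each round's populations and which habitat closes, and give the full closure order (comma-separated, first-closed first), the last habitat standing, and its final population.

Closure order: Briarlake, Cedarfen, Elkhorn, Hollowpine
Last habitat: Ashgrove with 82 animals

Round 1: Ashgrove=7 Briarlake=22 Cedarfen=14 Elkhorn=17 Hollowpine=22 → close Briarlake (overflow 8)
  22÷4 = 5 each, +1 to first 2
Round 2: Ashgrove=13 Cedarfen=20 Elkhorn=22 Hollowpine=27 → close Cedarfen (overflow 13)
  20÷3 = 6 each, +1 to first 2
Round 3: Ashgrove=20 Elkhorn=29 Hollowpine=33 → close Elkhorn (overflow 18)
  29÷2 = 14 each, +1 to first 1
Round 4: Ashgrove=35 Hollowpine=47 → close Hollowpine (overflow 32)
  47÷1 = 47 each, +1 to first 0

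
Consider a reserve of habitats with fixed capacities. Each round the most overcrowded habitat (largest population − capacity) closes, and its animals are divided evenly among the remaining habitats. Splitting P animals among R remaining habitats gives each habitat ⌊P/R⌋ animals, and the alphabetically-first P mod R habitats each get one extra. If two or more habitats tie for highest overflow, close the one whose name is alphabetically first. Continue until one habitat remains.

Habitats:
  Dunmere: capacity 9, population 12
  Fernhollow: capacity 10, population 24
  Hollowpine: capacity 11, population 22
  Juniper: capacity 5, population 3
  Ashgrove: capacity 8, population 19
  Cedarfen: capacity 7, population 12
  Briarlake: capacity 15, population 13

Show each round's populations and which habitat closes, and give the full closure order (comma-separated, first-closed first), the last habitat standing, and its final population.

Round 1: Ashgrove=19 Briarlake=13 Cedarfen=12 Dunmere=12 Fernhollow=24 Hollowpine=22 Juniper=3 → close Fernhollow (overflow 14)
  24÷6 = 4 each, +1 to first 0
Round 2: Ashgrove=23 Briarlake=17 Cedarfen=16 Dunmere=16 Hollowpine=26 Juniper=7 → close Ashgrove (overflow 15)
  23÷5 = 4 each, +1 to first 3
Round 3: Briarlake=22 Cedarfen=21 Dunmere=21 Hollowpine=30 Juniper=11 → close Hollowpine (overflow 19)
  30÷4 = 7 each, +1 to first 2
Round 4: Briarlake=30 Cedarfen=29 Dunmere=28 Juniper=18 → close Cedarfen (overflow 22)
  29÷3 = 9 each, +1 to first 2
Round 5: Briarlake=40 Dunmere=38 Juniper=27 → close Dunmere (overflow 29)
  38÷2 = 19 each, +1 to first 0
Round 6: Briarlake=59 Juniper=46 → close Briarlake (overflow 44)
  59÷1 = 59 each, +1 to first 0

Closure order: Fernhollow, Ashgrove, Hollowpine, Cedarfen, Dunmere, Briarlake
Last habitat: Juniper with 105 animals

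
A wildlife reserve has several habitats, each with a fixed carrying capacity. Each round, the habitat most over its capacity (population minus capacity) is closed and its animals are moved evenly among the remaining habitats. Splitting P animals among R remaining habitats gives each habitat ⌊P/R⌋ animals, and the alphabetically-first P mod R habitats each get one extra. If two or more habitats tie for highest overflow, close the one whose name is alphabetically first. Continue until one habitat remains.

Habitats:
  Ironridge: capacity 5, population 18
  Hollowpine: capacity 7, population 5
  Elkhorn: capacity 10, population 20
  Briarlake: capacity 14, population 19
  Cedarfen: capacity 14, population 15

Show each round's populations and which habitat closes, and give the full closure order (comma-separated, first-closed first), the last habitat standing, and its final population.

Closure order: Ironridge, Elkhorn, Briarlake, Cedarfen
Last habitat: Hollowpine with 77 animals

Round 1: Briarlake=19 Cedarfen=15 Elkhorn=20 Hollowpine=5 Ironridge=18 → close Ironridge (overflow 13)
  18÷4 = 4 each, +1 to first 2
Round 2: Briarlake=24 Cedarfen=20 Elkhorn=24 Hollowpine=9 → close Elkhorn (overflow 14)
  24÷3 = 8 each, +1 to first 0
Round 3: Briarlake=32 Cedarfen=28 Hollowpine=17 → close Briarlake (overflow 18)
  32÷2 = 16 each, +1 to first 0
Round 4: Cedarfen=44 Hollowpine=33 → close Cedarfen (overflow 30)
  44÷1 = 44 each, +1 to first 0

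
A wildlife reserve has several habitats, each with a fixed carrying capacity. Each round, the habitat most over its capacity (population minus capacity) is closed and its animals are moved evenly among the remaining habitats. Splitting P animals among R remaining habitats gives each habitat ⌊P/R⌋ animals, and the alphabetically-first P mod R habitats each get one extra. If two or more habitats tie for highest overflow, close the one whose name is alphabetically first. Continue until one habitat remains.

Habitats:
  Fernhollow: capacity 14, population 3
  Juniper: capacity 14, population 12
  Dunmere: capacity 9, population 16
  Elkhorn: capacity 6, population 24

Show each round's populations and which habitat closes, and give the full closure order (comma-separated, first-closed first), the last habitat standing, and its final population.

Round 1: Dunmere=16 Elkhorn=24 Fernhollow=3 Juniper=12 → close Elkhorn (overflow 18)
  24÷3 = 8 each, +1 to first 0
Round 2: Dunmere=24 Fernhollow=11 Juniper=20 → close Dunmere (overflow 15)
  24÷2 = 12 each, +1 to first 0
Round 3: Fernhollow=23 Juniper=32 → close Juniper (overflow 18)
  32÷1 = 32 each, +1 to first 0

Closure order: Elkhorn, Dunmere, Juniper
Last habitat: Fernhollow with 55 animals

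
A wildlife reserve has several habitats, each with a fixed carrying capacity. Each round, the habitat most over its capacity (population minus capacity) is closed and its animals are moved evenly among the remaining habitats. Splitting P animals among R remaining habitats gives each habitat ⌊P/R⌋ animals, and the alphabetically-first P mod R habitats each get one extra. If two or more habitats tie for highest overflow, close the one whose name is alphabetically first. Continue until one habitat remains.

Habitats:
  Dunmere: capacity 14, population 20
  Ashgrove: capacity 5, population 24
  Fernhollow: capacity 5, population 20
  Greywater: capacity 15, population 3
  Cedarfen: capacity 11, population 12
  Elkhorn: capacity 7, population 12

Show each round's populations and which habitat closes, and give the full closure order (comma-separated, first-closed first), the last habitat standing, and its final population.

Closure order: Ashgrove, Fernhollow, Dunmere, Elkhorn, Cedarfen
Last habitat: Greywater with 91 animals

Round 1: Ashgrove=24 Cedarfen=12 Dunmere=20 Elkhorn=12 Fernhollow=20 Greywater=3 → close Ashgrove (overflow 19)
  24÷5 = 4 each, +1 to first 4
Round 2: Cedarfen=17 Dunmere=25 Elkhorn=17 Fernhollow=25 Greywater=7 → close Fernhollow (overflow 20)
  25÷4 = 6 each, +1 to first 1
Round 3: Cedarfen=24 Dunmere=31 Elkhorn=23 Greywater=13 → close Dunmere (overflow 17)
  31÷3 = 10 each, +1 to first 1
Round 4: Cedarfen=35 Elkhorn=33 Greywater=23 → close Elkhorn (overflow 26)
  33÷2 = 16 each, +1 to first 1
Round 5: Cedarfen=52 Greywater=39 → close Cedarfen (overflow 41)
  52÷1 = 52 each, +1 to first 0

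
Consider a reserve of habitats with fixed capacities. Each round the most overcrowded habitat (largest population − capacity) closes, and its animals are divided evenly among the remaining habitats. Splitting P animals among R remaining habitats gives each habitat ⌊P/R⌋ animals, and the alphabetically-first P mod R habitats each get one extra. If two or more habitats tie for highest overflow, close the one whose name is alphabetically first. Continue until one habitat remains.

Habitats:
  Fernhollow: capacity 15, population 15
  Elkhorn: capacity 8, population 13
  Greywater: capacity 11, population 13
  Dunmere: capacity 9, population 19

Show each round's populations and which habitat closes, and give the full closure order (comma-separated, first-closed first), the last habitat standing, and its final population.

Round 1: Dunmere=19 Elkhorn=13 Fernhollow=15 Greywater=13 → close Dunmere (overflow 10)
  19÷3 = 6 each, +1 to first 1
Round 2: Elkhorn=20 Fernhollow=21 Greywater=19 → close Elkhorn (overflow 12)
  20÷2 = 10 each, +1 to first 0
Round 3: Fernhollow=31 Greywater=29 → close Greywater (overflow 18)
  29÷1 = 29 each, +1 to first 0

Closure order: Dunmere, Elkhorn, Greywater
Last habitat: Fernhollow with 60 animals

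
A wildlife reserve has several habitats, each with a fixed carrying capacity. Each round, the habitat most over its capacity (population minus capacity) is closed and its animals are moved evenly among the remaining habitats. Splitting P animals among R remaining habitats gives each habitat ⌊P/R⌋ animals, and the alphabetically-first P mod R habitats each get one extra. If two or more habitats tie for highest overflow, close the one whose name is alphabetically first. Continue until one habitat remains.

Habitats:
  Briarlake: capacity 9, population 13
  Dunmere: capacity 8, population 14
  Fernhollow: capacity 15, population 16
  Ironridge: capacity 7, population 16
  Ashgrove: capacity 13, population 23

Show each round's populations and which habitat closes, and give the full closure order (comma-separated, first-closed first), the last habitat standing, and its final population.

Round 1: Ashgrove=23 Briarlake=13 Dunmere=14 Fernhollow=16 Ironridge=16 → close Ashgrove (overflow 10)
  23÷4 = 5 each, +1 to first 3
Round 2: Briarlake=19 Dunmere=20 Fernhollow=22 Ironridge=21 → close Ironridge (overflow 14)
  21÷3 = 7 each, +1 to first 0
Round 3: Briarlake=26 Dunmere=27 Fernhollow=29 → close Dunmere (overflow 19)
  27÷2 = 13 each, +1 to first 1
Round 4: Briarlake=40 Fernhollow=42 → close Briarlake (overflow 31)
  40÷1 = 40 each, +1 to first 0

Closure order: Ashgrove, Ironridge, Dunmere, Briarlake
Last habitat: Fernhollow with 82 animals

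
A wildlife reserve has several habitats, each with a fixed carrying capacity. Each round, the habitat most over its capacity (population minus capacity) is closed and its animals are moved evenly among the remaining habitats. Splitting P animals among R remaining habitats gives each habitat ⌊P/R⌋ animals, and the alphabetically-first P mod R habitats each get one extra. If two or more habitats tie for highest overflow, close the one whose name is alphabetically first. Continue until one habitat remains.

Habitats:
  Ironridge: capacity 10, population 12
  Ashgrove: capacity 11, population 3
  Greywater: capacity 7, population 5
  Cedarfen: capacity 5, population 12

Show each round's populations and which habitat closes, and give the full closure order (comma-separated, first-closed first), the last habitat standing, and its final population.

Closure order: Cedarfen, Ironridge, Greywater
Last habitat: Ashgrove with 32 animals

Round 1: Ashgrove=3 Cedarfen=12 Greywater=5 Ironridge=12 → close Cedarfen (overflow 7)
  12÷3 = 4 each, +1 to first 0
Round 2: Ashgrove=7 Greywater=9 Ironridge=16 → close Ironridge (overflow 6)
  16÷2 = 8 each, +1 to first 0
Round 3: Ashgrove=15 Greywater=17 → close Greywater (overflow 10)
  17÷1 = 17 each, +1 to first 0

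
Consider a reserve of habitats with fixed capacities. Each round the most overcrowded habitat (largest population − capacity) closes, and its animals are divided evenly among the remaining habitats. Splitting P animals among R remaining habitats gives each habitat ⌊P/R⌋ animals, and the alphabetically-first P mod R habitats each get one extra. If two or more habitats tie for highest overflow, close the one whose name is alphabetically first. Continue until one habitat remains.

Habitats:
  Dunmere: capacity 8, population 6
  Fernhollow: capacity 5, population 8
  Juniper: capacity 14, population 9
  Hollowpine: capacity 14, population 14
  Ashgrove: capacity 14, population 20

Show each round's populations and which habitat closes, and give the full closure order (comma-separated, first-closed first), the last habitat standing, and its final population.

Closure order: Ashgrove, Fernhollow, Hollowpine, Dunmere
Last habitat: Juniper with 57 animals

Round 1: Ashgrove=20 Dunmere=6 Fernhollow=8 Hollowpine=14 Juniper=9 → close Ashgrove (overflow 6)
  20÷4 = 5 each, +1 to first 0
Round 2: Dunmere=11 Fernhollow=13 Hollowpine=19 Juniper=14 → close Fernhollow (overflow 8)
  13÷3 = 4 each, +1 to first 1
Round 3: Dunmere=16 Hollowpine=23 Juniper=18 → close Hollowpine (overflow 9)
  23÷2 = 11 each, +1 to first 1
Round 4: Dunmere=28 Juniper=29 → close Dunmere (overflow 20)
  28÷1 = 28 each, +1 to first 0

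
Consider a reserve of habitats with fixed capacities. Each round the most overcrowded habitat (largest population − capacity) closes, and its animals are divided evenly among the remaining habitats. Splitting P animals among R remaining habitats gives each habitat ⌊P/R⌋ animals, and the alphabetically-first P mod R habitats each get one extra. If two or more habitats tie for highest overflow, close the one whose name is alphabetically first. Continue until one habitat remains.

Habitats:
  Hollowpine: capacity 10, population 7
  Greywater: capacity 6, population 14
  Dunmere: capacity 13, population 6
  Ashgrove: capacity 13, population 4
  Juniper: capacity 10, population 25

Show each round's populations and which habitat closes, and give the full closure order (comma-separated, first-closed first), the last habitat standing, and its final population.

Closure order: Juniper, Greywater, Hollowpine, Ashgrove
Last habitat: Dunmere with 56 animals

Round 1: Ashgrove=4 Dunmere=6 Greywater=14 Hollowpine=7 Juniper=25 → close Juniper (overflow 15)
  25÷4 = 6 each, +1 to first 1
Round 2: Ashgrove=11 Dunmere=12 Greywater=20 Hollowpine=13 → close Greywater (overflow 14)
  20÷3 = 6 each, +1 to first 2
Round 3: Ashgrove=18 Dunmere=19 Hollowpine=19 → close Hollowpine (overflow 9)
  19÷2 = 9 each, +1 to first 1
Round 4: Ashgrove=28 Dunmere=28 → close Ashgrove (overflow 15)
  28÷1 = 28 each, +1 to first 0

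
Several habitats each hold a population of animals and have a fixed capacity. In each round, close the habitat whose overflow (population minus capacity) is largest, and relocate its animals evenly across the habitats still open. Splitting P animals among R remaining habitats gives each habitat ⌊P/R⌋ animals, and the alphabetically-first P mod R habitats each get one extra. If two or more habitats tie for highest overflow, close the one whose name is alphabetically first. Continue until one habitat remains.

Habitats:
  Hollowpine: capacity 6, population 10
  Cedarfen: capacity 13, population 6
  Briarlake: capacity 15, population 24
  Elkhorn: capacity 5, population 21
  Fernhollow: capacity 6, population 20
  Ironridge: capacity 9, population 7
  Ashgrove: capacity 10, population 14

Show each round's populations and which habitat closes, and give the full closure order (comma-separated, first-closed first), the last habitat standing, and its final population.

Closure order: Elkhorn, Fernhollow, Briarlake, Ashgrove, Hollowpine, Ironridge
Last habitat: Cedarfen with 102 animals

Round 1: Ashgrove=14 Briarlake=24 Cedarfen=6 Elkhorn=21 Fernhollow=20 Hollowpine=10 Ironridge=7 → close Elkhorn (overflow 16)
  21÷6 = 3 each, +1 to first 3
Round 2: Ashgrove=18 Briarlake=28 Cedarfen=10 Fernhollow=23 Hollowpine=13 Ironridge=10 → close Fernhollow (overflow 17)
  23÷5 = 4 each, +1 to first 3
Round 3: Ashgrove=23 Briarlake=33 Cedarfen=15 Hollowpine=17 Ironridge=14 → close Briarlake (overflow 18)
  33÷4 = 8 each, +1 to first 1
Round 4: Ashgrove=32 Cedarfen=23 Hollowpine=25 Ironridge=22 → close Ashgrove (overflow 22)
  32÷3 = 10 each, +1 to first 2
Round 5: Cedarfen=34 Hollowpine=36 Ironridge=32 → close Hollowpine (overflow 30)
  36÷2 = 18 each, +1 to first 0
Round 6: Cedarfen=52 Ironridge=50 → close Ironridge (overflow 41)
  50÷1 = 50 each, +1 to first 0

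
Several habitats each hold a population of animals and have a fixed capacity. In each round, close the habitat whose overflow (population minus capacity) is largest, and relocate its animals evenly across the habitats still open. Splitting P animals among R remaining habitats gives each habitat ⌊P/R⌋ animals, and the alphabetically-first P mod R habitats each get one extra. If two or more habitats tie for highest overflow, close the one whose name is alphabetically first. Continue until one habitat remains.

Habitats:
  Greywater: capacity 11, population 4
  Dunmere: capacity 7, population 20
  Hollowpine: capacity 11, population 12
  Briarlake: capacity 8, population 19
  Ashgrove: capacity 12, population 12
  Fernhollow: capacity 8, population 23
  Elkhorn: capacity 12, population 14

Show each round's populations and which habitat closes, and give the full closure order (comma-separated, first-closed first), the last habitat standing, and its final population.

Round 1: Ashgrove=12 Briarlake=19 Dunmere=20 Elkhorn=14 Fernhollow=23 Greywater=4 Hollowpine=12 → close Fernhollow (overflow 15)
  23÷6 = 3 each, +1 to first 5
Round 2: Ashgrove=16 Briarlake=23 Dunmere=24 Elkhorn=18 Greywater=8 Hollowpine=15 → close Dunmere (overflow 17)
  24÷5 = 4 each, +1 to first 4
Round 3: Ashgrove=21 Briarlake=28 Elkhorn=23 Greywater=13 Hollowpine=19 → close Briarlake (overflow 20)
  28÷4 = 7 each, +1 to first 0
Round 4: Ashgrove=28 Elkhorn=30 Greywater=20 Hollowpine=26 → close Elkhorn (overflow 18)
  30÷3 = 10 each, +1 to first 0
Round 5: Ashgrove=38 Greywater=30 Hollowpine=36 → close Ashgrove (overflow 26)
  38÷2 = 19 each, +1 to first 0
Round 6: Greywater=49 Hollowpine=55 → close Hollowpine (overflow 44)
  55÷1 = 55 each, +1 to first 0

Closure order: Fernhollow, Dunmere, Briarlake, Elkhorn, Ashgrove, Hollowpine
Last habitat: Greywater with 104 animals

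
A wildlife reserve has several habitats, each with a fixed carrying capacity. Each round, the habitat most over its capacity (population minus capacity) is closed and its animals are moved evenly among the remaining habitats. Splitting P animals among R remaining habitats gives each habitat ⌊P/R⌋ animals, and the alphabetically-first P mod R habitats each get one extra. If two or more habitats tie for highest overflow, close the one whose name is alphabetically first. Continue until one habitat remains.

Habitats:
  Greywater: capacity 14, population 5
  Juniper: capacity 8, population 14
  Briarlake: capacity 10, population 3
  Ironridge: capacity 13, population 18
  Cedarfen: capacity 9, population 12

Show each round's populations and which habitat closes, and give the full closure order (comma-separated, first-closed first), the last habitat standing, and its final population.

Round 1: Briarlake=3 Cedarfen=12 Greywater=5 Ironridge=18 Juniper=14 → close Juniper (overflow 6)
  14÷4 = 3 each, +1 to first 2
Round 2: Briarlake=7 Cedarfen=16 Greywater=8 Ironridge=21 → close Ironridge (overflow 8)
  21÷3 = 7 each, +1 to first 0
Round 3: Briarlake=14 Cedarfen=23 Greywater=15 → close Cedarfen (overflow 14)
  23÷2 = 11 each, +1 to first 1
Round 4: Briarlake=26 Greywater=26 → close Briarlake (overflow 16)
  26÷1 = 26 each, +1 to first 0

Closure order: Juniper, Ironridge, Cedarfen, Briarlake
Last habitat: Greywater with 52 animals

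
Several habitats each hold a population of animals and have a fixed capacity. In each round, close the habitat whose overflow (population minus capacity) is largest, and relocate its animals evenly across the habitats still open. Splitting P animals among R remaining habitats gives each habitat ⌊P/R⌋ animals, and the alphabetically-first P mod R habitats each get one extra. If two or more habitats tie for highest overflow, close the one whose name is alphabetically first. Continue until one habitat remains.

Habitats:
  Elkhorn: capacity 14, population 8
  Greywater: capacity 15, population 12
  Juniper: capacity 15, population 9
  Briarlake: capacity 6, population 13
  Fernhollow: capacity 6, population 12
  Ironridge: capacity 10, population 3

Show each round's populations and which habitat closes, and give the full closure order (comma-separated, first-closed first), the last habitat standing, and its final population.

Closure order: Briarlake, Fernhollow, Greywater, Elkhorn, Ironridge
Last habitat: Juniper with 57 animals

Round 1: Briarlake=13 Elkhorn=8 Fernhollow=12 Greywater=12 Ironridge=3 Juniper=9 → close Briarlake (overflow 7)
  13÷5 = 2 each, +1 to first 3
Round 2: Elkhorn=11 Fernhollow=15 Greywater=15 Ironridge=5 Juniper=11 → close Fernhollow (overflow 9)
  15÷4 = 3 each, +1 to first 3
Round 3: Elkhorn=15 Greywater=19 Ironridge=9 Juniper=14 → close Greywater (overflow 4)
  19÷3 = 6 each, +1 to first 1
Round 4: Elkhorn=22 Ironridge=15 Juniper=20 → close Elkhorn (overflow 8)
  22÷2 = 11 each, +1 to first 0
Round 5: Ironridge=26 Juniper=31 → close Ironridge (overflow 16)
  26÷1 = 26 each, +1 to first 0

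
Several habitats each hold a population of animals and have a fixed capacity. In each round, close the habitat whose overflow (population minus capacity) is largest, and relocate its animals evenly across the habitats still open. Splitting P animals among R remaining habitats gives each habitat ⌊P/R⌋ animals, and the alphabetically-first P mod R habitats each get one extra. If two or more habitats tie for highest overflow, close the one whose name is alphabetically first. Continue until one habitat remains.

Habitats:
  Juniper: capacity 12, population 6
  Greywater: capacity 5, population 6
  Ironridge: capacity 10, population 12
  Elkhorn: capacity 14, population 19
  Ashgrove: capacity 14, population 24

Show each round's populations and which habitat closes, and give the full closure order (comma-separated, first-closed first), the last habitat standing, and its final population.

Round 1: Ashgrove=24 Elkhorn=19 Greywater=6 Ironridge=12 Juniper=6 → close Ashgrove (overflow 10)
  24÷4 = 6 each, +1 to first 0
Round 2: Elkhorn=25 Greywater=12 Ironridge=18 Juniper=12 → close Elkhorn (overflow 11)
  25÷3 = 8 each, +1 to first 1
Round 3: Greywater=21 Ironridge=26 Juniper=20 → close Greywater (overflow 16)
  21÷2 = 10 each, +1 to first 1
Round 4: Ironridge=37 Juniper=30 → close Ironridge (overflow 27)
  37÷1 = 37 each, +1 to first 0

Closure order: Ashgrove, Elkhorn, Greywater, Ironridge
Last habitat: Juniper with 67 animals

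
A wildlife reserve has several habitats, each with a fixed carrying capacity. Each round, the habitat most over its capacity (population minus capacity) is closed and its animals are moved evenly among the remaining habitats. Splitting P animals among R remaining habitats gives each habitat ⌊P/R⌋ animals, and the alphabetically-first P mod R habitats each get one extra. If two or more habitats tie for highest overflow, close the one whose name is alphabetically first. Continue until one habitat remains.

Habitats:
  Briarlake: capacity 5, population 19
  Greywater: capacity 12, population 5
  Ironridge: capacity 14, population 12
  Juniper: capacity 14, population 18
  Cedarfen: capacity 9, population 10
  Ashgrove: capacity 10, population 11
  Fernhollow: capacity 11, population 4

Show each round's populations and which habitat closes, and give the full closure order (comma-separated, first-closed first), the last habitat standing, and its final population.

Round 1: Ashgrove=11 Briarlake=19 Cedarfen=10 Fernhollow=4 Greywater=5 Ironridge=12 Juniper=18 → close Briarlake (overflow 14)
  19÷6 = 3 each, +1 to first 1
Round 2: Ashgrove=15 Cedarfen=13 Fernhollow=7 Greywater=8 Ironridge=15 Juniper=21 → close Juniper (overflow 7)
  21÷5 = 4 each, +1 to first 1
Round 3: Ashgrove=20 Cedarfen=17 Fernhollow=11 Greywater=12 Ironridge=19 → close Ashgrove (overflow 10)
  20÷4 = 5 each, +1 to first 0
Round 4: Cedarfen=22 Fernhollow=16 Greywater=17 Ironridge=24 → close Cedarfen (overflow 13)
  22÷3 = 7 each, +1 to first 1
Round 5: Fernhollow=24 Greywater=24 Ironridge=31 → close Ironridge (overflow 17)
  31÷2 = 15 each, +1 to first 1
Round 6: Fernhollow=40 Greywater=39 → close Fernhollow (overflow 29)
  40÷1 = 40 each, +1 to first 0

Closure order: Briarlake, Juniper, Ashgrove, Cedarfen, Ironridge, Fernhollow
Last habitat: Greywater with 79 animals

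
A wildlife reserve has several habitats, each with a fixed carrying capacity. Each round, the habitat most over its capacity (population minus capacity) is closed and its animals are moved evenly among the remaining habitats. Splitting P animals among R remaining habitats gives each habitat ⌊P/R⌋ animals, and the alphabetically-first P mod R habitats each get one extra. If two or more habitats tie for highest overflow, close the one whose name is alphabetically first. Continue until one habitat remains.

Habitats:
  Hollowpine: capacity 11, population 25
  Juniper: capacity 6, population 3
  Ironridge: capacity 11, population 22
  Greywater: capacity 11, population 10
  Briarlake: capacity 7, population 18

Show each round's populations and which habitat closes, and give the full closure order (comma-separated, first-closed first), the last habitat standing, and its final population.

Round 1: Briarlake=18 Greywater=10 Hollowpine=25 Ironridge=22 Juniper=3 → close Hollowpine (overflow 14)
  25÷4 = 6 each, +1 to first 1
Round 2: Briarlake=25 Greywater=16 Ironridge=28 Juniper=9 → close Briarlake (overflow 18)
  25÷3 = 8 each, +1 to first 1
Round 3: Greywater=25 Ironridge=36 Juniper=17 → close Ironridge (overflow 25)
  36÷2 = 18 each, +1 to first 0
Round 4: Greywater=43 Juniper=35 → close Greywater (overflow 32)
  43÷1 = 43 each, +1 to first 0

Closure order: Hollowpine, Briarlake, Ironridge, Greywater
Last habitat: Juniper with 78 animals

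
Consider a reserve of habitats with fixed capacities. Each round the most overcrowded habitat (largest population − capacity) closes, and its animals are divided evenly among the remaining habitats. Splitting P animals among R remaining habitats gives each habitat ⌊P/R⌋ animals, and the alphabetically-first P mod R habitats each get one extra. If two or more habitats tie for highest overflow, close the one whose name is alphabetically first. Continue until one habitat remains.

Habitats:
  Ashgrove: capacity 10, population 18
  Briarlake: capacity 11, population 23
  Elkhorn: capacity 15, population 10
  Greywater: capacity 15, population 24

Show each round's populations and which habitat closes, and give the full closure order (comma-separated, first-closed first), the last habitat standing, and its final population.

Round 1: Ashgrove=18 Briarlake=23 Elkhorn=10 Greywater=24 → close Briarlake (overflow 12)
  23÷3 = 7 each, +1 to first 2
Round 2: Ashgrove=26 Elkhorn=18 Greywater=31 → close Ashgrove (overflow 16)
  26÷2 = 13 each, +1 to first 0
Round 3: Elkhorn=31 Greywater=44 → close Greywater (overflow 29)
  44÷1 = 44 each, +1 to first 0

Closure order: Briarlake, Ashgrove, Greywater
Last habitat: Elkhorn with 75 animals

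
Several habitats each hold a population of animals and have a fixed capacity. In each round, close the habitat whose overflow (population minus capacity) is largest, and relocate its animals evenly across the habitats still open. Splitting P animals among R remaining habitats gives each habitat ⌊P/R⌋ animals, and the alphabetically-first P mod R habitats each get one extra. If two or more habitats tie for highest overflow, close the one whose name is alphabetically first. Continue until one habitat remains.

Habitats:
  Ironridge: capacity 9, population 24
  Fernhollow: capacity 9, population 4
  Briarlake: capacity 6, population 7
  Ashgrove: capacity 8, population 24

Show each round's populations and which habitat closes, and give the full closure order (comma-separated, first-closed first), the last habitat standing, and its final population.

Round 1: Ashgrove=24 Briarlake=7 Fernhollow=4 Ironridge=24 → close Ashgrove (overflow 16)
  24÷3 = 8 each, +1 to first 0
Round 2: Briarlake=15 Fernhollow=12 Ironridge=32 → close Ironridge (overflow 23)
  32÷2 = 16 each, +1 to first 0
Round 3: Briarlake=31 Fernhollow=28 → close Briarlake (overflow 25)
  31÷1 = 31 each, +1 to first 0

Closure order: Ashgrove, Ironridge, Briarlake
Last habitat: Fernhollow with 59 animals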